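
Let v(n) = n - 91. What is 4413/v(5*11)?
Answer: -1471/12 ≈ -122.58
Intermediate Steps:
v(n) = -91 + n
4413/v(5*11) = 4413/(-91 + 5*11) = 4413/(-91 + 55) = 4413/(-36) = 4413*(-1/36) = -1471/12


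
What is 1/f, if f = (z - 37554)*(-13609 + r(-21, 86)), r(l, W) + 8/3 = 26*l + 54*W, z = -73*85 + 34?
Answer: 1/415985075 ≈ 2.4039e-9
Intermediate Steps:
z = -6171 (z = -6205 + 34 = -6171)
r(l, W) = -8/3 + 26*l + 54*W (r(l, W) = -8/3 + (26*l + 54*W) = -8/3 + 26*l + 54*W)
f = 415985075 (f = (-6171 - 37554)*(-13609 + (-8/3 + 26*(-21) + 54*86)) = -43725*(-13609 + (-8/3 - 546 + 4644)) = -43725*(-13609 + 12286/3) = -43725*(-28541/3) = 415985075)
1/f = 1/415985075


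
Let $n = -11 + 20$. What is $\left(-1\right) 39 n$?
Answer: $-351$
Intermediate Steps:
$n = 9$
$\left(-1\right) 39 n = \left(-1\right) 39 \cdot 9 = \left(-39\right) 9 = -351$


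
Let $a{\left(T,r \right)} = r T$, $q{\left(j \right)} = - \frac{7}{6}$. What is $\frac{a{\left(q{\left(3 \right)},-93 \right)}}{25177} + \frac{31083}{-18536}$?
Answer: $- \frac{780565535}{466680872} \approx -1.6726$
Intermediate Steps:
$q{\left(j \right)} = - \frac{7}{6}$ ($q{\left(j \right)} = \left(-7\right) \frac{1}{6} = - \frac{7}{6}$)
$a{\left(T,r \right)} = T r$
$\frac{a{\left(q{\left(3 \right)},-93 \right)}}{25177} + \frac{31083}{-18536} = \frac{\left(- \frac{7}{6}\right) \left(-93\right)}{25177} + \frac{31083}{-18536} = \frac{217}{2} \cdot \frac{1}{25177} + 31083 \left(- \frac{1}{18536}\right) = \frac{217}{50354} - \frac{31083}{18536} = - \frac{780565535}{466680872}$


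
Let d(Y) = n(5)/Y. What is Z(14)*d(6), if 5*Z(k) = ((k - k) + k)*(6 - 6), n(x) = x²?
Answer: 0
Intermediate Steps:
d(Y) = 25/Y (d(Y) = 5²/Y = 25/Y)
Z(k) = 0 (Z(k) = (((k - k) + k)*(6 - 6))/5 = ((0 + k)*0)/5 = (k*0)/5 = (⅕)*0 = 0)
Z(14)*d(6) = 0*(25/6) = 0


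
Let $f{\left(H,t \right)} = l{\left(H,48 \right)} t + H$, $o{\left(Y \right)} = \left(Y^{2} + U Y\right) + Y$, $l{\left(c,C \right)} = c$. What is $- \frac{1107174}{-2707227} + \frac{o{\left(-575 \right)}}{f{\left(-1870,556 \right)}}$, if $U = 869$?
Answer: $\frac{107495649769}{187988038062} \approx 0.57182$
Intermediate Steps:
$o{\left(Y \right)} = Y^{2} + 870 Y$ ($o{\left(Y \right)} = \left(Y^{2} + 869 Y\right) + Y = Y^{2} + 870 Y$)
$f{\left(H,t \right)} = H + H t$ ($f{\left(H,t \right)} = H t + H = H + H t$)
$- \frac{1107174}{-2707227} + \frac{o{\left(-575 \right)}}{f{\left(-1870,556 \right)}} = - \frac{1107174}{-2707227} + \frac{\left(-575\right) \left(870 - 575\right)}{\left(-1870\right) \left(1 + 556\right)} = \left(-1107174\right) \left(- \frac{1}{2707227}\right) + \frac{\left(-575\right) 295}{\left(-1870\right) 557} = \frac{369058}{902409} - \frac{169625}{-1041590} = \frac{369058}{902409} - - \frac{33925}{208318} = \frac{369058}{902409} + \frac{33925}{208318} = \frac{107495649769}{187988038062}$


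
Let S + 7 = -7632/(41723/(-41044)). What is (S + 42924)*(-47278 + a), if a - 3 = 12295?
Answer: -6690318680820/3793 ≈ -1.7639e+9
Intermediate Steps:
a = 12298 (a = 3 + 12295 = 12298)
S = 312955747/41723 (S = -7 - 7632/(41723/(-41044)) = -7 - 7632/(41723*(-1/41044)) = -7 - 7632/(-41723/41044) = -7 - 7632*(-41044/41723) = -7 + 313247808/41723 = 312955747/41723 ≈ 7500.8)
(S + 42924)*(-47278 + a) = (312955747/41723 + 42924)*(-47278 + 12298) = (2103873799/41723)*(-34980) = -6690318680820/3793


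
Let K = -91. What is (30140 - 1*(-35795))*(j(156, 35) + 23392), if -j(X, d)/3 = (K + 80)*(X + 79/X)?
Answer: 97910112315/52 ≈ 1.8829e+9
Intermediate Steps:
j(X, d) = 33*X + 2607/X (j(X, d) = -3*(-91 + 80)*(X + 79/X) = -(-33)*(X + 79/X) = -3*(-869/X - 11*X) = 33*X + 2607/X)
(30140 - 1*(-35795))*(j(156, 35) + 23392) = (30140 - 1*(-35795))*((33*156 + 2607/156) + 23392) = (30140 + 35795)*((5148 + 2607*(1/156)) + 23392) = 65935*((5148 + 869/52) + 23392) = 65935*(268565/52 + 23392) = 65935*(1484949/52) = 97910112315/52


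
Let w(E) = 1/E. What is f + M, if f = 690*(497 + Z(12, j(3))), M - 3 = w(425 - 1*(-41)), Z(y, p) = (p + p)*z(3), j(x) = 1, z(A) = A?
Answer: 161736019/466 ≈ 3.4707e+5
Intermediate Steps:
Z(y, p) = 6*p (Z(y, p) = (p + p)*3 = (2*p)*3 = 6*p)
M = 1399/466 (M = 3 + 1/(425 - 1*(-41)) = 3 + 1/(425 + 41) = 3 + 1/466 = 1399/466 ≈ 3.0021)
f = 347070 (f = 690*(497 + 6*1) = 690*(497 + 6) = 690*503 = 347070)
f + M = 347070 + 1399/466 = 161736019/466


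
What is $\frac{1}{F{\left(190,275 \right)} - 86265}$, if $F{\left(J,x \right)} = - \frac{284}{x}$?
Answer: $- \frac{275}{23723159} \approx -1.1592 \cdot 10^{-5}$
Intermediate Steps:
$\frac{1}{F{\left(190,275 \right)} - 86265} = \frac{1}{- \frac{284}{275} - 86265} = \frac{1}{- \frac{23723159}{275}} = - \frac{275}{23723159}$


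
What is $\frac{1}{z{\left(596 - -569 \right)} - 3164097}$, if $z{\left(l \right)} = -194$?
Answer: $- \frac{1}{3164291} \approx -3.1603 \cdot 10^{-7}$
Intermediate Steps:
$\frac{1}{z{\left(596 - -569 \right)} - 3164097} = \frac{1}{-194 - 3164097} = \frac{1}{-3164291} = - \frac{1}{3164291}$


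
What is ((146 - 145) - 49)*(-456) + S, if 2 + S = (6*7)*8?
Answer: 22222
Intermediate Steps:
S = 334 (S = -2 + (6*7)*8 = -2 + 42*8 = -2 + 336 = 334)
((146 - 145) - 49)*(-456) + S = ((146 - 145) - 49)*(-456) + 334 = (1 - 49)*(-456) + 334 = -48*(-456) + 334 = 21888 + 334 = 22222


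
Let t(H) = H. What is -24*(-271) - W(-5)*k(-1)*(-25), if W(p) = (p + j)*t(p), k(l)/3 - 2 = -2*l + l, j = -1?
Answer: 13254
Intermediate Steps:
k(l) = 6 - 3*l (k(l) = 6 + 3*(-2*l + l) = 6 + 3*(-l) = 6 - 3*l)
W(p) = p*(-1 + p) (W(p) = (p - 1)*p = (-1 + p)*p = p*(-1 + p))
-24*(-271) - W(-5)*k(-1)*(-25) = -24*(-271) - (-5*(-1 - 5))*(6 - 3*(-1))*(-25) = 6504 - (-5*(-6))*(6 + 3)*(-25) = 6504 - 30*9*(-25) = 6504 - 270*(-25) = 6504 - 1*(-6750) = 6504 + 6750 = 13254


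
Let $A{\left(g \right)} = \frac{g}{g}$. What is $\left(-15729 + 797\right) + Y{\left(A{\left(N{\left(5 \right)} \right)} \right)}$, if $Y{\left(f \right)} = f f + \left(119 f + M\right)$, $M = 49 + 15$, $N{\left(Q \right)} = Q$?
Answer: $-14748$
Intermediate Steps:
$M = 64$
$A{\left(g \right)} = 1$
$Y{\left(f \right)} = 64 + f^{2} + 119 f$ ($Y{\left(f \right)} = f f + \left(119 f + 64\right) = f^{2} + \left(64 + 119 f\right) = 64 + f^{2} + 119 f$)
$\left(-15729 + 797\right) + Y{\left(A{\left(N{\left(5 \right)} \right)} \right)} = \left(-15729 + 797\right) + \left(64 + 1^{2} + 119 \cdot 1\right) = -14932 + \left(64 + 1 + 119\right) = -14932 + 184 = -14748$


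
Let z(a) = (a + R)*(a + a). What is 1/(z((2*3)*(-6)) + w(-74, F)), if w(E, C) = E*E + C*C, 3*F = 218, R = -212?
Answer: 9/257512 ≈ 3.4950e-5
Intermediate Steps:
F = 218/3 (F = (1/3)*218 = 218/3 ≈ 72.667)
w(E, C) = C**2 + E**2 (w(E, C) = E**2 + C**2 = C**2 + E**2)
z(a) = 2*a*(-212 + a) (z(a) = (a - 212)*(a + a) = (-212 + a)*(2*a) = 2*a*(-212 + a))
1/(z((2*3)*(-6)) + w(-74, F)) = 1/(2*((2*3)*(-6))*(-212 + (2*3)*(-6)) + ((218/3)**2 + (-74)**2)) = 1/(2*(6*(-6))*(-212 + 6*(-6)) + (47524/9 + 5476)) = 1/(2*(-36)*(-212 - 36) + 96808/9) = 1/(2*(-36)*(-248) + 96808/9) = 1/(17856 + 96808/9) = 1/(257512/9) = 9/257512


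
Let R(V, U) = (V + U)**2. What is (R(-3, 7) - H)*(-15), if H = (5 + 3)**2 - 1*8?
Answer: 600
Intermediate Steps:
R(V, U) = (U + V)**2
H = 56 (H = 8**2 - 8 = 64 - 8 = 56)
(R(-3, 7) - H)*(-15) = ((7 - 3)**2 - 1*56)*(-15) = (4**2 - 56)*(-15) = (16 - 56)*(-15) = -40*(-15) = 600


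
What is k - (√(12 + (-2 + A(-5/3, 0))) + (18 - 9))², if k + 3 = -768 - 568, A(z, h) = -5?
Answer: -1425 - 18*√5 ≈ -1465.3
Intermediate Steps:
k = -1339 (k = -3 + (-768 - 568) = -3 - 1336 = -1339)
k - (√(12 + (-2 + A(-5/3, 0))) + (18 - 9))² = -1339 - (√(12 + (-2 - 5)) + (18 - 9))² = -1339 - (√(12 - 7) + 9)² = -1339 - (√5 + 9)² = -1339 - (9 + √5)²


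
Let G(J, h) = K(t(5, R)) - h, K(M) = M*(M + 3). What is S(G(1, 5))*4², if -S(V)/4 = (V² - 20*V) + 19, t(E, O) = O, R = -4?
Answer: -2560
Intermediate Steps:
K(M) = M*(3 + M)
G(J, h) = 4 - h (G(J, h) = -4*(3 - 4) - h = -4*(-1) - h = 4 - h)
S(V) = -76 - 4*V² + 80*V (S(V) = -4*((V² - 20*V) + 19) = -4*(19 + V² - 20*V) = -76 - 4*V² + 80*V)
S(G(1, 5))*4² = (-76 - 4*(4 - 1*5)² + 80*(4 - 1*5))*4² = (-76 - 4*(4 - 5)² + 80*(4 - 5))*16 = (-76 - 4*(-1)² + 80*(-1))*16 = (-76 - 4*1 - 80)*16 = (-76 - 4 - 80)*16 = -160*16 = -2560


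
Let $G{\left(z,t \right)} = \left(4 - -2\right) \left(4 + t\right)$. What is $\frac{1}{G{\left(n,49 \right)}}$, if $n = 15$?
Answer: $\frac{1}{318} \approx 0.0031447$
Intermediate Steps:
$G{\left(z,t \right)} = 24 + 6 t$ ($G{\left(z,t \right)} = \left(4 + 2\right) \left(4 + t\right) = 6 \left(4 + t\right) = 24 + 6 t$)
$\frac{1}{G{\left(n,49 \right)}} = \frac{1}{24 + 6 \cdot 49} = \frac{1}{24 + 294} = \frac{1}{318}$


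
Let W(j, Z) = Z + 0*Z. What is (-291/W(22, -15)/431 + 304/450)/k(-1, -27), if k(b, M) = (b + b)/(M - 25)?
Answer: 1816802/96975 ≈ 18.735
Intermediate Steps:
k(b, M) = 2*b/(-25 + M) (k(b, M) = (2*b)/(-25 + M) = 2*b/(-25 + M))
W(j, Z) = Z (W(j, Z) = Z + 0 = Z)
(-291/W(22, -15)/431 + 304/450)/k(-1, -27) = (-291/(-15)/431 + 304/450)/((2*(-1)/(-25 - 27))) = (-291*(-1/15)*(1/431) + 304*(1/450))/((2*(-1)/(-52))) = ((97/5)*(1/431) + 152/225)/((2*(-1)*(-1/52))) = (97/2155 + 152/225)/(1/26) = (69877/96975)*26 = 1816802/96975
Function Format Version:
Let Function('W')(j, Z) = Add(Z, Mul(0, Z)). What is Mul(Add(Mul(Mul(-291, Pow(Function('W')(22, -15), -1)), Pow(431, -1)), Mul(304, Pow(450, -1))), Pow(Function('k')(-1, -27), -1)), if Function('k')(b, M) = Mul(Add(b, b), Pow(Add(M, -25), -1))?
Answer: Rational(1816802, 96975) ≈ 18.735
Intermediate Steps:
Function('k')(b, M) = Mul(2, b, Pow(Add(-25, M), -1)) (Function('k')(b, M) = Mul(Mul(2, b), Pow(Add(-25, M), -1)) = Mul(2, b, Pow(Add(-25, M), -1)))
Function('W')(j, Z) = Z (Function('W')(j, Z) = Add(Z, 0) = Z)
Mul(Add(Mul(Mul(-291, Pow(Function('W')(22, -15), -1)), Pow(431, -1)), Mul(304, Pow(450, -1))), Pow(Function('k')(-1, -27), -1)) = Mul(Add(Mul(Mul(-291, Pow(-15, -1)), Pow(431, -1)), Mul(304, Pow(450, -1))), Pow(Mul(2, -1, Pow(Add(-25, -27), -1)), -1)) = Mul(Add(Mul(Mul(-291, Rational(-1, 15)), Rational(1, 431)), Mul(304, Rational(1, 450))), Pow(Mul(2, -1, Pow(-52, -1)), -1)) = Mul(Add(Mul(Rational(97, 5), Rational(1, 431)), Rational(152, 225)), Pow(Mul(2, -1, Rational(-1, 52)), -1)) = Mul(Add(Rational(97, 2155), Rational(152, 225)), Pow(Rational(1, 26), -1)) = Mul(Rational(69877, 96975), 26) = Rational(1816802, 96975)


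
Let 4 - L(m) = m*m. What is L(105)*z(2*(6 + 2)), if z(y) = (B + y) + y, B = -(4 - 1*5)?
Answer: -363693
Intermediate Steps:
B = 1 (B = -(4 - 5) = -1*(-1) = 1)
L(m) = 4 - m² (L(m) = 4 - m*m = 4 - m²)
z(y) = 1 + 2*y (z(y) = (1 + y) + y = 1 + 2*y)
L(105)*z(2*(6 + 2)) = (4 - 1*105²)*(1 + 2*(2*(6 + 2))) = (4 - 1*11025)*(1 + 2*(2*8)) = (4 - 11025)*(1 + 2*16) = -11021*(1 + 32) = -11021*33 = -363693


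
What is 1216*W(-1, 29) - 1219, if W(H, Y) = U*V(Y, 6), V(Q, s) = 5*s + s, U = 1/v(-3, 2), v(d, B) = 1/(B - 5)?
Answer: -132547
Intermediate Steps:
v(d, B) = 1/(-5 + B)
U = -3 (U = 1/(1/(-5 + 2)) = 1/(1/(-3)) = 1/(-1/3) = -3)
V(Q, s) = 6*s
W(H, Y) = -108 (W(H, Y) = -18*6 = -3*36 = -108)
1216*W(-1, 29) - 1219 = 1216*(-108) - 1219 = -131328 - 1219 = -132547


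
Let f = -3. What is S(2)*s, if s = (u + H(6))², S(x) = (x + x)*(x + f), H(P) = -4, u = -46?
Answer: -10000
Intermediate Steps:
S(x) = 2*x*(-3 + x) (S(x) = (x + x)*(x - 3) = (2*x)*(-3 + x) = 2*x*(-3 + x))
s = 2500 (s = (-46 - 4)² = (-50)² = 2500)
S(2)*s = (2*2*(-3 + 2))*2500 = (2*2*(-1))*2500 = -4*2500 = -10000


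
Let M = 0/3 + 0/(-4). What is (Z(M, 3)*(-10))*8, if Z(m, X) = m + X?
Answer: -240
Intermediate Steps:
M = 0 (M = 0*(⅓) + 0*(-¼) = 0 + 0 = 0)
Z(m, X) = X + m
(Z(M, 3)*(-10))*8 = ((3 + 0)*(-10))*8 = (3*(-10))*8 = -30*8 = -240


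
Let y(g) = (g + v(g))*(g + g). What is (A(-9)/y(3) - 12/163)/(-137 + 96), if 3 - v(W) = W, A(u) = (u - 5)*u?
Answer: -1129/6683 ≈ -0.16894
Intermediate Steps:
A(u) = u*(-5 + u) (A(u) = (-5 + u)*u = u*(-5 + u))
v(W) = 3 - W
y(g) = 6*g (y(g) = (g + (3 - g))*(g + g) = 3*(2*g) = 6*g)
(A(-9)/y(3) - 12/163)/(-137 + 96) = ((-9*(-5 - 9))/((6*3)) - 12/163)/(-137 + 96) = (-9*(-14)/18 - 12*1/163)/(-41) = -(126*(1/18) - 12/163)/41 = -(7 - 12/163)/41 = -1/41*1129/163 = -1129/6683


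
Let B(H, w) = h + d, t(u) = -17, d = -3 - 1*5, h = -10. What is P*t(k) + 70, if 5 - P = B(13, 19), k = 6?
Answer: -321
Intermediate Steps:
d = -8 (d = -3 - 5 = -8)
B(H, w) = -18 (B(H, w) = -10 - 8 = -18)
P = 23 (P = 5 - 1*(-18) = 5 + 18 = 23)
P*t(k) + 70 = 23*(-17) + 70 = -391 + 70 = -321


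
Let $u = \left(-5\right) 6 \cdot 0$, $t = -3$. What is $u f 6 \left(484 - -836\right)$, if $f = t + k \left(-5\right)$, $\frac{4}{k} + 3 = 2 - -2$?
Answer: $0$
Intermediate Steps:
$k = 4$ ($k = \frac{4}{-3 + \left(2 - -2\right)} = \frac{4}{-3 + \left(2 + 2\right)} = \frac{4}{-3 + 4} = \frac{4}{1} = 4 \cdot 1 = 4$)
$f = -23$ ($f = -3 + 4 \left(-5\right) = -3 - 20 = -23$)
$u = 0$ ($u = \left(-30\right) 0 = 0$)
$u f 6 \left(484 - -836\right) = 0 \left(-23\right) 6 \left(484 - -836\right) = 0 \cdot 6 \left(484 + 836\right) = 0 \cdot 1320 = 0$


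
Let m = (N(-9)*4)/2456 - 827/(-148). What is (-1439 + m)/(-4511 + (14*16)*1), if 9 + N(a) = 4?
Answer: 65128885/194784132 ≈ 0.33436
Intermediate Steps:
N(a) = -5 (N(a) = -9 + 4 = -5)
m = 253519/45436 (m = -5*4/2456 - 827/(-148) = -20*1/2456 - 827*(-1/148) = -5/614 + 827/148 = 253519/45436 ≈ 5.5797)
(-1439 + m)/(-4511 + (14*16)*1) = (-1439 + 253519/45436)/(-4511 + (14*16)*1) = -65128885/(45436*(-4511 + 224*1)) = -65128885/(45436*(-4511 + 224)) = -65128885/45436/(-4287) = -65128885/45436*(-1/4287) = 65128885/194784132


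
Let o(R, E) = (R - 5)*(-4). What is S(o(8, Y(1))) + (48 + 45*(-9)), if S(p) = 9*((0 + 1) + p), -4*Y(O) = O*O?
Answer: -456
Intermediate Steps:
Y(O) = -O²/4 (Y(O) = -O*O/4 = -O²/4)
o(R, E) = 20 - 4*R (o(R, E) = (-5 + R)*(-4) = 20 - 4*R)
S(p) = 9 + 9*p (S(p) = 9*(1 + p) = 9 + 9*p)
S(o(8, Y(1))) + (48 + 45*(-9)) = (9 + 9*(20 - 4*8)) + (48 + 45*(-9)) = (9 + 9*(20 - 32)) + (48 - 405) = (9 + 9*(-12)) - 357 = (9 - 108) - 357 = -99 - 357 = -456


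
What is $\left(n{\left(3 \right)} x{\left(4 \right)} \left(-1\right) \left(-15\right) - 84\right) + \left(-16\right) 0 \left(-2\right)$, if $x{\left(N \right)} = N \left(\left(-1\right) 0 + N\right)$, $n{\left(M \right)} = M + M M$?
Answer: $2796$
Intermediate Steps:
$n{\left(M \right)} = M + M^{2}$
$x{\left(N \right)} = N^{2}$ ($x{\left(N \right)} = N \left(0 + N\right) = N N = N^{2}$)
$\left(n{\left(3 \right)} x{\left(4 \right)} \left(-1\right) \left(-15\right) - 84\right) + \left(-16\right) 0 \left(-2\right) = \left(3 \left(1 + 3\right) 4^{2} \left(-1\right) \left(-15\right) - 84\right) + \left(-16\right) 0 \left(-2\right) = \left(3 \cdot 4 \cdot 16 \left(-1\right) \left(-15\right) - 84\right) + 0 \left(-2\right) = \left(12 \cdot 16 \left(-1\right) \left(-15\right) - 84\right) + 0 = \left(192 \left(-1\right) \left(-15\right) - 84\right) + 0 = \left(\left(-192\right) \left(-15\right) - 84\right) + 0 = \left(2880 - 84\right) + 0 = 2796 + 0 = 2796$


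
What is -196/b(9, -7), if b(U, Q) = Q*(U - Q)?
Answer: 7/4 ≈ 1.7500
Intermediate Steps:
-196/b(9, -7) = -196*(-1/(7*(9 - 1*(-7)))) = -196*(-1/(7*(9 + 7))) = -196/((-7*16)) = -196/(-112) = -196*(-1/112) = 7/4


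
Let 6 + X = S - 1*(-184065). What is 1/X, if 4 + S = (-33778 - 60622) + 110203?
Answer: 1/199858 ≈ 5.0036e-6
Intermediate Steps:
S = 15799 (S = -4 + ((-33778 - 60622) + 110203) = -4 + (-94400 + 110203) = -4 + 15803 = 15799)
X = 199858 (X = -6 + (15799 - 1*(-184065)) = -6 + (15799 + 184065) = -6 + 199864 = 199858)
1/X = 1/199858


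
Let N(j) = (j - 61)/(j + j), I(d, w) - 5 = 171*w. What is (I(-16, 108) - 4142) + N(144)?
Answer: 4127411/288 ≈ 14331.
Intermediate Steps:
I(d, w) = 5 + 171*w
N(j) = (-61 + j)/(2*j) (N(j) = (-61 + j)/((2*j)) = (-61 + j)*(1/(2*j)) = (-61 + j)/(2*j))
(I(-16, 108) - 4142) + N(144) = ((5 + 171*108) - 4142) + (½)*(-61 + 144)/144 = ((5 + 18468) - 4142) + (½)*(1/144)*83 = (18473 - 4142) + 83/288 = 14331 + 83/288 = 4127411/288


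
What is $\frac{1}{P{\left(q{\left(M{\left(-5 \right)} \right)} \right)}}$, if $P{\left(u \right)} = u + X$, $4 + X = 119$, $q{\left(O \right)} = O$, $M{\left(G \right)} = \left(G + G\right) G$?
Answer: $\frac{1}{165} \approx 0.0060606$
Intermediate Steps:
$M{\left(G \right)} = 2 G^{2}$ ($M{\left(G \right)} = 2 G G = 2 G^{2}$)
$X = 115$ ($X = -4 + 119 = 115$)
$P{\left(u \right)} = 115 + u$ ($P{\left(u \right)} = u + 115 = 115 + u$)
$\frac{1}{P{\left(q{\left(M{\left(-5 \right)} \right)} \right)}} = \frac{1}{115 + 2 \left(-5\right)^{2}} = \frac{1}{115 + 2 \cdot 25} = \frac{1}{115 + 50} = \frac{1}{165}$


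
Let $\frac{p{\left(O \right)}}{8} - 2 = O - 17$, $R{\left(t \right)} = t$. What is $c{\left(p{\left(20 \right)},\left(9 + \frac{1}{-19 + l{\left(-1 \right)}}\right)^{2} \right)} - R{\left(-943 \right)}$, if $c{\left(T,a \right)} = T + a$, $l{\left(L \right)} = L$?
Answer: $\frac{425241}{400} \approx 1063.1$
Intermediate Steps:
$p{\left(O \right)} = -120 + 8 O$ ($p{\left(O \right)} = 16 + 8 \left(O - 17\right) = 16 + 8 \left(-17 + O\right) = 16 + \left(-136 + 8 O\right) = -120 + 8 O$)
$c{\left(p{\left(20 \right)},\left(9 + \frac{1}{-19 + l{\left(-1 \right)}}\right)^{2} \right)} - R{\left(-943 \right)} = \left(\left(-120 + 8 \cdot 20\right) + \left(9 + \frac{1}{-19 - 1}\right)^{2}\right) - -943 = \left(\left(-120 + 160\right) + \left(9 + \frac{1}{-20}\right)^{2}\right) + 943 = \left(40 + \left(9 - \frac{1}{20}\right)^{2}\right) + 943 = \left(40 + \left(\frac{179}{20}\right)^{2}\right) + 943 = \left(40 + \frac{32041}{400}\right) + 943 = \frac{48041}{400} + 943 = \frac{425241}{400}$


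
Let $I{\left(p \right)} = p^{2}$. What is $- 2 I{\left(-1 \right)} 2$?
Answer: $-4$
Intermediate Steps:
$- 2 I{\left(-1 \right)} 2 = - 2 \left(-1\right)^{2} \cdot 2 = \left(-2\right) 1 \cdot 2 = \left(-2\right) 2 = -4$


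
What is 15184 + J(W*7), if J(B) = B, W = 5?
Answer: 15219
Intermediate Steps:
15184 + J(W*7) = 15184 + 5*7 = 15184 + 35 = 15219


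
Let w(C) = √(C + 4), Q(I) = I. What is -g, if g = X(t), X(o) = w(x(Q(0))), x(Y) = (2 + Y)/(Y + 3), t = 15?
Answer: -√42/3 ≈ -2.1602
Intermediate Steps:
x(Y) = (2 + Y)/(3 + Y)
w(C) = √(4 + C)
X(o) = √42/3 (X(o) = √(4 + (2 + 0)/(3 + 0)) = √(4 + 2/3) = √(4 + (⅓)*2) = √(4 + ⅔) = √(14/3) = √42/3)
g = √42/3 ≈ 2.1602
-g = -√42/3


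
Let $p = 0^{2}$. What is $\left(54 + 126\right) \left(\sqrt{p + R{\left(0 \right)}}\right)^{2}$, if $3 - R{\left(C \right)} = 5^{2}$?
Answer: $-3960$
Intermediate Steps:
$R{\left(C \right)} = -22$ ($R{\left(C \right)} = 3 - 5^{2} = 3 - 25 = -22$)
$p = 0$
$\left(54 + 126\right) \left(\sqrt{p + R{\left(0 \right)}}\right)^{2} = \left(54 + 126\right) \left(\sqrt{0 - 22}\right)^{2} = 180 \left(\sqrt{-22}\right)^{2} = 180 \left(i \sqrt{22}\right)^{2} = 180 \left(-22\right) = -3960$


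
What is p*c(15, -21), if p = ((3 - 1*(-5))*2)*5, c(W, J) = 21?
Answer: 1680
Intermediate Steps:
p = 80 (p = ((3 + 5)*2)*5 = (8*2)*5 = 16*5 = 80)
p*c(15, -21) = 80*21 = 1680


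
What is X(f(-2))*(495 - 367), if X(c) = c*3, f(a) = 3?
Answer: 1152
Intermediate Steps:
X(c) = 3*c
X(f(-2))*(495 - 367) = (3*3)*(495 - 367) = 9*128 = 1152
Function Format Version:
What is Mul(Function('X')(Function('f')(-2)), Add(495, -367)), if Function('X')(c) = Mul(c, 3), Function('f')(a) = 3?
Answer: 1152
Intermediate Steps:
Function('X')(c) = Mul(3, c)
Mul(Function('X')(Function('f')(-2)), Add(495, -367)) = Mul(Mul(3, 3), Add(495, -367)) = Mul(9, 128) = 1152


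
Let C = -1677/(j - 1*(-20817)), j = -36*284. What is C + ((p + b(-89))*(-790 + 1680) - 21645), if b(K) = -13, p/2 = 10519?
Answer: 65996525696/3531 ≈ 1.8691e+7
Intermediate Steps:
j = -10224
p = 21038 (p = 2*10519 = 21038)
C = -559/3531 (C = -1677/(-10224 - 1*(-20817)) = -1677/(-10224 + 20817) = -1677/10593 = -1677*1/10593 = -559/3531 ≈ -0.15831)
C + ((p + b(-89))*(-790 + 1680) - 21645) = -559/3531 + ((21038 - 13)*(-790 + 1680) - 21645) = -559/3531 + (21025*890 - 21645) = -559/3531 + (18712250 - 21645) = -559/3531 + 18690605 = 65996525696/3531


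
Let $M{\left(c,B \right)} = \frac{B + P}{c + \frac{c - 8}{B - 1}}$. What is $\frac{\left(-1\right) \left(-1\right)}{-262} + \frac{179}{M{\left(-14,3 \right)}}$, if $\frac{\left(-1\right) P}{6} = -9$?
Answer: $- \frac{1172507}{14934} \approx -78.513$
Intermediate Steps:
$P = 54$ ($P = \left(-6\right) \left(-9\right) = 54$)
$M{\left(c,B \right)} = \frac{54 + B}{c + \frac{-8 + c}{-1 + B}}$ ($M{\left(c,B \right)} = \frac{B + 54}{c + \frac{c - 8}{B - 1}} = \frac{54 + B}{c + \frac{-8 + c}{-1 + B}}$)
$\frac{\left(-1\right) \left(-1\right)}{-262} + \frac{179}{M{\left(-14,3 \right)}} = \frac{\left(-1\right) \left(-1\right)}{-262} + \frac{179}{\frac{1}{-8 + 3 \left(-14\right)} \left(-54 + 3^{2} + 53 \cdot 3\right)} = 1 \left(- \frac{1}{262}\right) + \frac{179}{\frac{1}{-8 - 42} \left(-54 + 9 + 159\right)} = - \frac{1}{262} + \frac{179}{\frac{1}{-50} \cdot 114} = - \frac{1}{262} + \frac{179}{\left(- \frac{1}{50}\right) 114} = - \frac{1}{262} + \frac{179}{- \frac{57}{25}} = - \frac{1}{262} + 179 \left(- \frac{25}{57}\right) = - \frac{1}{262} - \frac{4475}{57} = - \frac{1172507}{14934}$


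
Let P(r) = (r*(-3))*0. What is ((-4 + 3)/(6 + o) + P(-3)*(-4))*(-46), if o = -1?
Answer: 46/5 ≈ 9.2000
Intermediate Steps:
P(r) = 0 (P(r) = -3*r*0 = 0)
((-4 + 3)/(6 + o) + P(-3)*(-4))*(-46) = ((-4 + 3)/(6 - 1) + 0*(-4))*(-46) = (-1/5 + 0)*(-46) = (-1*⅕ + 0)*(-46) = (-⅕ + 0)*(-46) = -⅕*(-46) = 46/5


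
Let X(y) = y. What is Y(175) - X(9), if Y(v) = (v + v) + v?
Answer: 516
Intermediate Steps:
Y(v) = 3*v (Y(v) = 2*v + v = 3*v)
Y(175) - X(9) = 3*175 - 1*9 = 525 - 9 = 516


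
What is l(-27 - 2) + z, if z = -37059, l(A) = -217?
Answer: -37276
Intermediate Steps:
l(-27 - 2) + z = -217 - 37059 = -37276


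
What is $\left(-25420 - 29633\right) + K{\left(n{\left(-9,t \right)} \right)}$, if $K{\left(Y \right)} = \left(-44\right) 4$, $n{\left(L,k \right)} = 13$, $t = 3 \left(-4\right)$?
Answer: $-55229$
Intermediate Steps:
$t = -12$
$K{\left(Y \right)} = -176$
$\left(-25420 - 29633\right) + K{\left(n{\left(-9,t \right)} \right)} = \left(-25420 - 29633\right) - 176 = -55053 - 176 = -55229$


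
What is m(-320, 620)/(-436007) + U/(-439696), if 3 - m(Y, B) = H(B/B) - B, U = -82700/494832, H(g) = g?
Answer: -2601846099767/1824317440325952 ≈ -0.0014262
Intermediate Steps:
U = -20675/123708 (U = -82700*1/494832 = -20675/123708 ≈ -0.16713)
m(Y, B) = 2 + B (m(Y, B) = 3 - (B/B - B) = 3 - (1 - B) = 3 + (-1 + B) = 2 + B)
m(-320, 620)/(-436007) + U/(-439696) = (2 + 620)/(-436007) - 20675/123708/(-439696) = 622*(-1/436007) - 20675/123708*(-1/439696) = -622/436007 + 20675/54393912768 = -2601846099767/1824317440325952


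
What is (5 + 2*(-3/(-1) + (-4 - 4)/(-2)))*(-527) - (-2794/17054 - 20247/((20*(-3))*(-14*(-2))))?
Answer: -47870042963/4775120 ≈ -10025.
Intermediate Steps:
(5 + 2*(-3/(-1) + (-4 - 4)/(-2)))*(-527) - (-2794/17054 - 20247/((20*(-3))*(-14*(-2)))) = (5 + 2*(-3*(-1) - 8*(-½)))*(-527) - (-2794*1/17054 - 20247/((-60*28))) = (5 + 2*(3 + 4))*(-527) - (-1397/8527 - 20247/(-1680)) = (5 + 2*7)*(-527) - (-1397/8527 - 20247*(-1/1680)) = (5 + 14)*(-527) - (-1397/8527 + 6749/560) = 19*(-527) - 1*56766403/4775120 = -10013 - 56766403/4775120 = -47870042963/4775120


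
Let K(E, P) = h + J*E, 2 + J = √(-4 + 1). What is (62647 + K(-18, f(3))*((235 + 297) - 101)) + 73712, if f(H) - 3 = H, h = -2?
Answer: 151013 - 7758*I*√3 ≈ 1.5101e+5 - 13437.0*I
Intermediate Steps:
f(H) = 3 + H
J = -2 + I*√3 (J = -2 + √(-4 + 1) = -2 + √(-3) = -2 + I*√3 ≈ -2.0 + 1.732*I)
K(E, P) = -2 + E*(-2 + I*√3) (K(E, P) = -2 + (-2 + I*√3)*E = -2 + E*(-2 + I*√3))
(62647 + K(-18, f(3))*((235 + 297) - 101)) + 73712 = (62647 + (-2 - 1*(-18)*(2 - I*√3))*((235 + 297) - 101)) + 73712 = (62647 + (-2 + (36 - 18*I*√3))*(532 - 101)) + 73712 = (62647 + (34 - 18*I*√3)*431) + 73712 = (62647 + (14654 - 7758*I*√3)) + 73712 = (77301 - 7758*I*√3) + 73712 = 151013 - 7758*I*√3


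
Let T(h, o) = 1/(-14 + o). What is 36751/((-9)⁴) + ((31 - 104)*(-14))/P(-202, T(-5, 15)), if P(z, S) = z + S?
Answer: 227203/439587 ≈ 0.51686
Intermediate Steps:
P(z, S) = S + z
36751/((-9)⁴) + ((31 - 104)*(-14))/P(-202, T(-5, 15)) = 36751/((-9)⁴) + ((31 - 104)*(-14))/(1/(-14 + 15) - 202) = 36751/6561 + (-73*(-14))/(1/1 - 202) = 36751*(1/6561) + 1022/(1 - 202) = 36751/6561 + 1022/(-201) = 36751/6561 + 1022*(-1/201) = 36751/6561 - 1022/201 = 227203/439587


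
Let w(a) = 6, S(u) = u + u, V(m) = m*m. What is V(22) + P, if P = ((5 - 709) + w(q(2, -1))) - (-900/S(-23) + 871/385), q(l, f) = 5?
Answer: -2088253/8855 ≈ -235.83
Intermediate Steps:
V(m) = m²
S(u) = 2*u
P = -6374073/8855 (P = ((5 - 709) + 6) - (-900/(2*(-23)) + 871/385) = (-704 + 6) - (-900/(-46) + 871*(1/385)) = -698 - (-900*(-1/46) + 871/385) = -698 - (450/23 + 871/385) = -698 - 1*193283/8855 = -698 - 193283/8855 = -6374073/8855 ≈ -719.83)
V(22) + P = 22² - 6374073/8855 = 484 - 6374073/8855 = -2088253/8855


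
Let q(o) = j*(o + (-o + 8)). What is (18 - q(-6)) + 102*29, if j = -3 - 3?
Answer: 3024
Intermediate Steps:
j = -6
q(o) = -48 (q(o) = -6*(o + (-o + 8)) = -6*(o + (8 - o)) = -6*8 = -48)
(18 - q(-6)) + 102*29 = (18 - 1*(-48)) + 102*29 = (18 + 48) + 2958 = 66 + 2958 = 3024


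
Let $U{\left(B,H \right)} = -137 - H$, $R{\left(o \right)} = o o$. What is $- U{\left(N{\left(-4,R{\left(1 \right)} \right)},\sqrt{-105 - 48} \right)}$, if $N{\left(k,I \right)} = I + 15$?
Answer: $137 + 3 i \sqrt{17} \approx 137.0 + 12.369 i$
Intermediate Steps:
$R{\left(o \right)} = o^{2}$
$N{\left(k,I \right)} = 15 + I$
$- U{\left(N{\left(-4,R{\left(1 \right)} \right)},\sqrt{-105 - 48} \right)} = - (-137 - \sqrt{-105 - 48}) = - (-137 - \sqrt{-153}) = - (-137 - 3 i \sqrt{17}) = 137 + 3 i \sqrt{17}$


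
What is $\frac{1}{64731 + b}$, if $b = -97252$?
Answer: $- \frac{1}{32521} \approx -3.0749 \cdot 10^{-5}$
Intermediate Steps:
$\frac{1}{64731 + b} = \frac{1}{64731 - 97252} = \frac{1}{-32521} = - \frac{1}{32521}$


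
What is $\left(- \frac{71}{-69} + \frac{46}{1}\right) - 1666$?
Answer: $- \frac{111709}{69} \approx -1619.0$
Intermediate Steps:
$\left(- \frac{71}{-69} + \frac{46}{1}\right) - 1666 = \left(\left(-71\right) \left(- \frac{1}{69}\right) + 46 \cdot 1\right) - 1666 = \left(\frac{71}{69} + 46\right) - 1666 = \frac{3245}{69} - 1666 = - \frac{111709}{69}$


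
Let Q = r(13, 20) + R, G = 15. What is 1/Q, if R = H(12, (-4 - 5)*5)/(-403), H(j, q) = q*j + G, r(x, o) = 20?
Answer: 403/8585 ≈ 0.046942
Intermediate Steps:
H(j, q) = 15 + j*q (H(j, q) = q*j + 15 = j*q + 15 = 15 + j*q)
R = 525/403 (R = (15 + 12*((-4 - 5)*5))/(-403) = (15 + 12*(-9*5))*(-1/403) = (15 + 12*(-45))*(-1/403) = (15 - 540)*(-1/403) = -525*(-1/403) = 525/403 ≈ 1.3027)
Q = 8585/403 (Q = 20 + 525/403 = 8585/403 ≈ 21.303)
1/Q = 1/(8585/403) = 403/8585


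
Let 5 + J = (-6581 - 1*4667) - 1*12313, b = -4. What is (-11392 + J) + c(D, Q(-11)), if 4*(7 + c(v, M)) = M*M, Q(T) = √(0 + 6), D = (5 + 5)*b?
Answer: -69927/2 ≈ -34964.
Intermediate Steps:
D = -40 (D = (5 + 5)*(-4) = 10*(-4) = -40)
Q(T) = √6
J = -23566 (J = -5 + ((-6581 - 1*4667) - 1*12313) = -5 + ((-6581 - 4667) - 12313) = -5 + (-11248 - 12313) = -5 - 23561 = -23566)
c(v, M) = -7 + M²/4 (c(v, M) = -7 + (M*M)/4 = -7 + M²/4)
(-11392 + J) + c(D, Q(-11)) = (-11392 - 23566) + (-7 + (√6)²/4) = -34958 + (-7 + (¼)*6) = -34958 + (-7 + 3/2) = -34958 - 11/2 = -69927/2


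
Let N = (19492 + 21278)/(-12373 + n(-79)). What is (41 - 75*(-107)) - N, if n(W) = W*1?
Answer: 50239301/6226 ≈ 8069.3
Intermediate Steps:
n(W) = W
N = -20385/6226 (N = (19492 + 21278)/(-12373 - 79) = 40770/(-12452) = 40770*(-1/12452) = -20385/6226 ≈ -3.2742)
(41 - 75*(-107)) - N = (41 - 75*(-107)) - 1*(-20385/6226) = (41 + 8025) + 20385/6226 = 8066 + 20385/6226 = 50239301/6226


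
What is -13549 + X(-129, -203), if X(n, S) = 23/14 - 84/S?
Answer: -5500059/406 ≈ -13547.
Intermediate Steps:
X(n, S) = 23/14 - 84/S (X(n, S) = 23*(1/14) - 84/S = 23/14 - 84/S)
-13549 + X(-129, -203) = -13549 + (23/14 - 84/(-203)) = -13549 + (23/14 - 84*(-1/203)) = -13549 + (23/14 + 12/29) = -13549 + 835/406 = -5500059/406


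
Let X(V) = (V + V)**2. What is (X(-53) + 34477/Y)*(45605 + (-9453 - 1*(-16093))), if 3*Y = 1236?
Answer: 243655476705/412 ≈ 5.9140e+8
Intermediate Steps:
Y = 412 (Y = (1/3)*1236 = 412)
X(V) = 4*V**2 (X(V) = (2*V)**2 = 4*V**2)
(X(-53) + 34477/Y)*(45605 + (-9453 - 1*(-16093))) = (4*(-53)**2 + 34477/412)*(45605 + (-9453 - 1*(-16093))) = (4*2809 + 34477*(1/412))*(45605 + (-9453 + 16093)) = (11236 + 34477/412)*(45605 + 6640) = (4663709/412)*52245 = 243655476705/412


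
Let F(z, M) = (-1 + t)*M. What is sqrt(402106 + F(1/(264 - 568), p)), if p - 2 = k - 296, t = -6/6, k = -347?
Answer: 2*sqrt(100847) ≈ 635.13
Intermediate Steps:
t = -1 (t = -6*1/6 = -1)
p = -641 (p = 2 + (-347 - 296) = 2 - 643 = -641)
F(z, M) = -2*M (F(z, M) = (-1 - 1)*M = -2*M)
sqrt(402106 + F(1/(264 - 568), p)) = sqrt(402106 - 2*(-641)) = sqrt(402106 + 1282) = sqrt(403388) = 2*sqrt(100847)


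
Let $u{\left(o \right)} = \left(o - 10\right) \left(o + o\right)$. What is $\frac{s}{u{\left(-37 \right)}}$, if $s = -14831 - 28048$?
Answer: $- \frac{42879}{3478} \approx -12.329$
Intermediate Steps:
$u{\left(o \right)} = 2 o \left(-10 + o\right)$ ($u{\left(o \right)} = \left(-10 + o\right) 2 o = 2 o \left(-10 + o\right)$)
$s = -42879$
$\frac{s}{u{\left(-37 \right)}} = - \frac{42879}{2 \left(-37\right) \left(-10 - 37\right)} = - \frac{42879}{2 \left(-37\right) \left(-47\right)} = - \frac{42879}{3478}$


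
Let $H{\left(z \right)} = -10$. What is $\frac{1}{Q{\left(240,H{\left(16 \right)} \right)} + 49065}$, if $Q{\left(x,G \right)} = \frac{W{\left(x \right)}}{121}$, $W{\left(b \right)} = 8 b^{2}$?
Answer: $\frac{121}{6397665} \approx 1.8913 \cdot 10^{-5}$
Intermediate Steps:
$Q{\left(x,G \right)} = \frac{8 x^{2}}{121}$
$\frac{1}{Q{\left(240,H{\left(16 \right)} \right)} + 49065} = \frac{1}{\frac{8 \cdot 240^{2}}{121} + 49065} = \frac{1}{\frac{8}{121} \cdot 57600 + 49065} = \frac{1}{\frac{460800}{121} + 49065} = \frac{1}{\frac{6397665}{121}} = \frac{121}{6397665}$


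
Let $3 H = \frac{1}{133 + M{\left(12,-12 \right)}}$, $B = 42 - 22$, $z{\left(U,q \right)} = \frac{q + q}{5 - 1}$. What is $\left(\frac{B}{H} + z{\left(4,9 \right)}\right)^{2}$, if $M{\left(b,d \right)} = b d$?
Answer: $\frac{1718721}{4} \approx 4.2968 \cdot 10^{5}$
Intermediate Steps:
$z{\left(U,q \right)} = \frac{q}{2}$ ($z{\left(U,q \right)} = \frac{2 q}{4} = 2 q \frac{1}{4} = \frac{q}{2}$)
$B = 20$
$H = - \frac{1}{33}$ ($H = \frac{1}{3 \left(133 + 12 \left(-12\right)\right)} = \frac{1}{3 \left(133 - 144\right)} = \frac{1}{3 \left(-11\right)} = \frac{1}{3} \left(- \frac{1}{11}\right) = - \frac{1}{33} \approx -0.030303$)
$\left(\frac{B}{H} + z{\left(4,9 \right)}\right)^{2} = \left(\frac{20}{- \frac{1}{33}} + \frac{1}{2} \cdot 9\right)^{2} = \left(20 \left(-33\right) + \frac{9}{2}\right)^{2} = \left(-660 + \frac{9}{2}\right)^{2} = \left(- \frac{1311}{2}\right)^{2} = \frac{1718721}{4}$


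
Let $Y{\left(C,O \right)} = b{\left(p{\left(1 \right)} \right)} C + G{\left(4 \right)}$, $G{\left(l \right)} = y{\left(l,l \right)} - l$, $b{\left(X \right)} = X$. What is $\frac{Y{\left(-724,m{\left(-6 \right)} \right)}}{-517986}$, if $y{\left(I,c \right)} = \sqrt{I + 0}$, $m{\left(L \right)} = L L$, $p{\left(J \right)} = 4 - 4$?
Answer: $\frac{1}{258993} \approx 3.8611 \cdot 10^{-6}$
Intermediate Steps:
$p{\left(J \right)} = 0$ ($p{\left(J \right)} = 4 - 4 = 0$)
$m{\left(L \right)} = L^{2}$
$y{\left(I,c \right)} = \sqrt{I}$
$G{\left(l \right)} = \sqrt{l} - l$
$Y{\left(C,O \right)} = -2$ ($Y{\left(C,O \right)} = 0 C + \left(\sqrt{4} - 4\right) = 0 + \left(2 - 4\right) = 0 - 2 = -2$)
$\frac{Y{\left(-724,m{\left(-6 \right)} \right)}}{-517986} = - \frac{2}{-517986} = \left(-2\right) \left(- \frac{1}{517986}\right) = \frac{1}{258993}$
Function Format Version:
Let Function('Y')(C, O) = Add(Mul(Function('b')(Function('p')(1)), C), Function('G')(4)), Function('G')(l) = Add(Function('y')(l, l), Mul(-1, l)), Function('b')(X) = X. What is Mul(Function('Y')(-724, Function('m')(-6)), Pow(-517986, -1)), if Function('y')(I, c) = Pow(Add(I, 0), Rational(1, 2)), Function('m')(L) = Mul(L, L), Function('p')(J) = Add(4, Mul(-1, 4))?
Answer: Rational(1, 258993) ≈ 3.8611e-6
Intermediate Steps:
Function('p')(J) = 0 (Function('p')(J) = Add(4, -4) = 0)
Function('m')(L) = Pow(L, 2)
Function('y')(I, c) = Pow(I, Rational(1, 2))
Function('G')(l) = Add(Pow(l, Rational(1, 2)), Mul(-1, l))
Function('Y')(C, O) = -2 (Function('Y')(C, O) = Add(Mul(0, C), Add(Pow(4, Rational(1, 2)), Mul(-1, 4))) = Add(0, Add(2, -4)) = Add(0, -2) = -2)
Mul(Function('Y')(-724, Function('m')(-6)), Pow(-517986, -1)) = Mul(-2, Pow(-517986, -1)) = Mul(-2, Rational(-1, 517986)) = Rational(1, 258993)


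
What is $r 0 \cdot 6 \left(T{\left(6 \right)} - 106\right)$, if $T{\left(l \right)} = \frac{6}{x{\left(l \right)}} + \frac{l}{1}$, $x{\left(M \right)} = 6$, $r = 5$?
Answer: $0$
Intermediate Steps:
$T{\left(l \right)} = 1 + l$ ($T{\left(l \right)} = \frac{6}{6} + \frac{l}{1} = 6 \cdot \frac{1}{6} + l 1 = 1 + l$)
$r 0 \cdot 6 \left(T{\left(6 \right)} - 106\right) = 5 \cdot 0 \cdot 6 \left(\left(1 + 6\right) - 106\right) = 0 \cdot 6 \left(7 - 106\right) = 0 \left(-99\right) = 0$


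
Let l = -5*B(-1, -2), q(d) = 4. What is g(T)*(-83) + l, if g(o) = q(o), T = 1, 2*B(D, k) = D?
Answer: -659/2 ≈ -329.50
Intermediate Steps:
B(D, k) = D/2
l = 5/2 (l = -5*(-1)/2 = -5*(-½) = 5/2 ≈ 2.5000)
g(o) = 4
g(T)*(-83) + l = 4*(-83) + 5/2 = -332 + 5/2 = -659/2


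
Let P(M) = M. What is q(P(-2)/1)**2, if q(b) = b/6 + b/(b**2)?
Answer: 25/36 ≈ 0.69444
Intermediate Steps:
q(b) = 1/b + b/6 (q(b) = b*(1/6) + b/b**2 = b/6 + 1/b = 1/b + b/6)
q(P(-2)/1)**2 = (1/(-2/1) + (-2/1)/6)**2 = (1/(-2*1) + (-2*1)/6)**2 = (1/(-2) + (1/6)*(-2))**2 = (-1/2 - 1/3)**2 = (-5/6)**2 = 25/36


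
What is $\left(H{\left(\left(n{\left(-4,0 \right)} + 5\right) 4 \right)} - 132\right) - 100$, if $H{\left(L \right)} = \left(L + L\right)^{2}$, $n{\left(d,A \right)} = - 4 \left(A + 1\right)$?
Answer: $-168$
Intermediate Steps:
$n{\left(d,A \right)} = -4 - 4 A$ ($n{\left(d,A \right)} = - 4 \left(1 + A\right) = -4 - 4 A$)
$H{\left(L \right)} = 4 L^{2}$ ($H{\left(L \right)} = \left(2 L\right)^{2} = 4 L^{2}$)
$\left(H{\left(\left(n{\left(-4,0 \right)} + 5\right) 4 \right)} - 132\right) - 100 = \left(4 \left(\left(\left(-4 - 0\right) + 5\right) 4\right)^{2} - 132\right) - 100 = \left(4 \left(\left(\left(-4 + 0\right) + 5\right) 4\right)^{2} - 132\right) - 100 = \left(4 \left(\left(-4 + 5\right) 4\right)^{2} - 132\right) - 100 = \left(4 \left(1 \cdot 4\right)^{2} - 132\right) - 100 = \left(4 \cdot 4^{2} - 132\right) - 100 = \left(4 \cdot 16 - 132\right) - 100 = \left(64 - 132\right) - 100 = -68 - 100 = -168$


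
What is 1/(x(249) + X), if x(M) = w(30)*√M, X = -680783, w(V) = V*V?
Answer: -680783/463263803089 - 900*√249/463263803089 ≈ -1.5002e-6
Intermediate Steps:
w(V) = V²
x(M) = 900*√M (x(M) = 30²*√M = 900*√M)
1/(x(249) + X) = 1/(900*√249 - 680783) = 1/(-680783 + 900*√249)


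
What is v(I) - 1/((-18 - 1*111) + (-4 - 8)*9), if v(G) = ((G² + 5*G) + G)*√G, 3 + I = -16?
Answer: 1/237 + 247*I*√19 ≈ 0.0042194 + 1076.6*I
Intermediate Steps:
I = -19 (I = -3 - 16 = -19)
v(G) = √G*(G² + 6*G) (v(G) = (G² + 6*G)*√G = √G*(G² + 6*G))
v(I) - 1/((-18 - 1*111) + (-4 - 8)*9) = (-19)^(3/2)*(6 - 19) - 1/((-18 - 1*111) + (-4 - 8)*9) = -19*I*√19*(-13) - 1/((-18 - 111) - 12*9) = 247*I*√19 - 1/(-129 - 108) = 247*I*√19 - 1/(-237) = 247*I*√19 - 1*(-1/237) = 247*I*√19 + 1/237 = 1/237 + 247*I*√19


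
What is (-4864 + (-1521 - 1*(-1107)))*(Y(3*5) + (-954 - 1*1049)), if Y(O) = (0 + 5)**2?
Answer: 10439884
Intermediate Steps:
Y(O) = 25 (Y(O) = 5**2 = 25)
(-4864 + (-1521 - 1*(-1107)))*(Y(3*5) + (-954 - 1*1049)) = (-4864 + (-1521 - 1*(-1107)))*(25 + (-954 - 1*1049)) = (-4864 + (-1521 + 1107))*(25 + (-954 - 1049)) = (-4864 - 414)*(25 - 2003) = -5278*(-1978) = 10439884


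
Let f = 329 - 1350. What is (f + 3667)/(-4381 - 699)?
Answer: -1323/2540 ≈ -0.52087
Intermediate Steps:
f = -1021
(f + 3667)/(-4381 - 699) = (-1021 + 3667)/(-4381 - 699) = 2646/(-5080) = 2646*(-1/5080) = -1323/2540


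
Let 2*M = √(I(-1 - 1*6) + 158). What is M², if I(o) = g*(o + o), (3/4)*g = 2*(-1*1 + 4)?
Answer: 23/2 ≈ 11.500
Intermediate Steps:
g = 8 (g = 4*(2*(-1*1 + 4))/3 = 4*(2*(-1 + 4))/3 = 4*(2*3)/3 = (4/3)*6 = 8)
I(o) = 16*o (I(o) = 8*(o + o) = 8*(2*o) = 16*o)
M = √46/2 (M = √(16*(-1 - 1*6) + 158)/2 = √(16*(-1 - 6) + 158)/2 = √(16*(-7) + 158)/2 = √(-112 + 158)/2 = √46/2 ≈ 3.3912)
M² = (√46/2)² = 23/2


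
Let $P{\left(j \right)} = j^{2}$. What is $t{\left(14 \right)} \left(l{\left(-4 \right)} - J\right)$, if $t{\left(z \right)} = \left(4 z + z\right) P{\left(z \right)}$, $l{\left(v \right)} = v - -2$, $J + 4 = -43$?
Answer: $617400$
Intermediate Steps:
$J = -47$ ($J = -4 - 43 = -47$)
$l{\left(v \right)} = 2 + v$ ($l{\left(v \right)} = v + 2 = 2 + v$)
$t{\left(z \right)} = 5 z^{3}$ ($t{\left(z \right)} = \left(4 z + z\right) z^{2} = 5 z z^{2} = 5 z^{3}$)
$t{\left(14 \right)} \left(l{\left(-4 \right)} - J\right) = 5 \cdot 14^{3} \left(\left(2 - 4\right) - -47\right) = 5 \cdot 2744 \left(-2 + 47\right) = 13720 \cdot 45 = 617400$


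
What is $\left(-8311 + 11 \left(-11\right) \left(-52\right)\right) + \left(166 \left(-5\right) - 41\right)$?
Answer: $-2890$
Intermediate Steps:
$\left(-8311 + 11 \left(-11\right) \left(-52\right)\right) + \left(166 \left(-5\right) - 41\right) = \left(-8311 - -6292\right) - 871 = \left(-8311 + 6292\right) - 871 = -2019 - 871 = -2890$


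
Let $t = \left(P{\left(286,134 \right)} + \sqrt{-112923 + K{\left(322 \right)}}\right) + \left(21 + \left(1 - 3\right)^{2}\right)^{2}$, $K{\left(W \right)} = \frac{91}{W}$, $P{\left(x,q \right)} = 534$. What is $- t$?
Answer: $-1159 - \frac{i \sqrt{238944470}}{46} \approx -1159.0 - 336.04 i$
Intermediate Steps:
$t = 1159 + \frac{i \sqrt{238944470}}{46}$ ($t = \left(534 + \sqrt{-112923 + \frac{91}{322}}\right) + \left(21 + \left(1 - 3\right)^{2}\right)^{2} = \left(534 + \sqrt{-112923 + 91 \cdot \frac{1}{322}}\right) + \left(21 + \left(-2\right)^{2}\right)^{2} = \left(534 + \sqrt{-112923 + \frac{13}{46}}\right) + \left(21 + 4\right)^{2} = \left(534 + \sqrt{- \frac{5194445}{46}}\right) + 25^{2} = \left(534 + \frac{i \sqrt{238944470}}{46}\right) + 625 = 1159 + \frac{i \sqrt{238944470}}{46} \approx 1159.0 + 336.04 i$)
$- t = - (1159 + \frac{i \sqrt{238944470}}{46}) = -1159 - \frac{i \sqrt{238944470}}{46}$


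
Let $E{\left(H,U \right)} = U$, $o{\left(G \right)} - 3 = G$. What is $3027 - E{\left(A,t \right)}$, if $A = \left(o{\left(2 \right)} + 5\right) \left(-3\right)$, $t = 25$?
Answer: $3002$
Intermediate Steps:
$o{\left(G \right)} = 3 + G$
$A = -30$ ($A = \left(\left(3 + 2\right) + 5\right) \left(-3\right) = \left(5 + 5\right) \left(-3\right) = 10 \left(-3\right) = -30$)
$3027 - E{\left(A,t \right)} = 3027 - 25 = 3002$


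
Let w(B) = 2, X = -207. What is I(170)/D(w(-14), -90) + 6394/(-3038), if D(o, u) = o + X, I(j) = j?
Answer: -182723/62279 ≈ -2.9339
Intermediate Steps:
D(o, u) = -207 + o (D(o, u) = o - 207 = -207 + o)
I(170)/D(w(-14), -90) + 6394/(-3038) = 170/(-207 + 2) + 6394/(-3038) = 170/(-205) + 6394*(-1/3038) = 170*(-1/205) - 3197/1519 = -34/41 - 3197/1519 = -182723/62279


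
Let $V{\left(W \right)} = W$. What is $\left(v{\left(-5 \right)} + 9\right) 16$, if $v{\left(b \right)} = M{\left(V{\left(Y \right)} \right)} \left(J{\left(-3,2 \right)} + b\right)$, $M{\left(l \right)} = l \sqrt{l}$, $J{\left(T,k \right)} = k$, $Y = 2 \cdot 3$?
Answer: $144 - 288 \sqrt{6} \approx -561.45$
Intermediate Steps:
$Y = 6$
$M{\left(l \right)} = l^{\frac{3}{2}}$
$v{\left(b \right)} = 6 \sqrt{6} \left(2 + b\right)$ ($v{\left(b \right)} = 6^{\frac{3}{2}} \left(2 + b\right) = 6 \sqrt{6} \left(2 + b\right)$)
$\left(v{\left(-5 \right)} + 9\right) 16 = \left(6 \sqrt{6} \left(2 - 5\right) + 9\right) 16 = \left(6 \sqrt{6} \left(-3\right) + 9\right) 16 = \left(- 18 \sqrt{6} + 9\right) 16 = \left(9 - 18 \sqrt{6}\right) 16 = 144 - 288 \sqrt{6}$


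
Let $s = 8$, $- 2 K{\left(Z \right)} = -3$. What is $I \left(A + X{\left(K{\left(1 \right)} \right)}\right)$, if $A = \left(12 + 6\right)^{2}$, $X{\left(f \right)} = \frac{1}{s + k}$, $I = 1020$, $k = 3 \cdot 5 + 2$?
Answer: $\frac{1652604}{5} \approx 3.3052 \cdot 10^{5}$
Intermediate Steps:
$K{\left(Z \right)} = \frac{3}{2}$ ($K{\left(Z \right)} = \left(- \frac{1}{2}\right) \left(-3\right) = \frac{3}{2}$)
$k = 17$ ($k = 15 + 2 = 17$)
$X{\left(f \right)} = \frac{1}{25}$ ($X{\left(f \right)} = \frac{1}{8 + 17} = \frac{1}{25}$)
$A = 324$ ($A = 18^{2} = 324$)
$I \left(A + X{\left(K{\left(1 \right)} \right)}\right) = 1020 \left(324 + \frac{1}{25}\right) = 1020 \cdot \frac{8101}{25} = \frac{1652604}{5}$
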